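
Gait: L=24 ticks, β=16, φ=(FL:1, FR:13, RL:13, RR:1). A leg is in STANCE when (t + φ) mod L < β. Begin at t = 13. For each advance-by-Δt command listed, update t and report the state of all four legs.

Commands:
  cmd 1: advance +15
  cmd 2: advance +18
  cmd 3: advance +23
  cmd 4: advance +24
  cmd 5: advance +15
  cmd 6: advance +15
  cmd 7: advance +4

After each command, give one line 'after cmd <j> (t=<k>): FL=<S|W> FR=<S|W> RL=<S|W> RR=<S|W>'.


start t=13: FL=S FR=S RL=S RR=S
cmd 1: advance +15 → t=28, phase=(5,17,17,5) → FL=S FR=W RL=W RR=S
cmd 2: advance +18 → t=46, phase=(23,11,11,23) → FL=W FR=S RL=S RR=W
cmd 3: advance +23 → t=69, phase=(22,10,10,22) → FL=W FR=S RL=S RR=W
cmd 4: advance +24 → t=93, phase=(22,10,10,22) → FL=W FR=S RL=S RR=W
cmd 5: advance +15 → t=108, phase=(13,1,1,13) → FL=S FR=S RL=S RR=S
cmd 6: advance +15 → t=123, phase=(4,16,16,4) → FL=S FR=W RL=W RR=S
cmd 7: advance +4 → t=127, phase=(8,20,20,8) → FL=S FR=W RL=W RR=S

after cmd 1 (t=28): FL=S FR=W RL=W RR=S
after cmd 2 (t=46): FL=W FR=S RL=S RR=W
after cmd 3 (t=69): FL=W FR=S RL=S RR=W
after cmd 4 (t=93): FL=W FR=S RL=S RR=W
after cmd 5 (t=108): FL=S FR=S RL=S RR=S
after cmd 6 (t=123): FL=S FR=W RL=W RR=S
after cmd 7 (t=127): FL=S FR=W RL=W RR=S


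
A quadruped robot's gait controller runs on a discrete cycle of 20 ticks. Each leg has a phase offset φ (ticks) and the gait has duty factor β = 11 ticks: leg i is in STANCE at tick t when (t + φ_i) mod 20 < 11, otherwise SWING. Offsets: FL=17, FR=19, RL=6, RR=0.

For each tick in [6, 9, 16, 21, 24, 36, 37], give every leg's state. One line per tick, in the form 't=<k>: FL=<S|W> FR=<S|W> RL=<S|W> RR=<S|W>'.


t=6: phase=(3,5,12,6) vs β=11 → FL=S FR=S RL=W RR=S
t=9: phase=(6,8,15,9) vs β=11 → FL=S FR=S RL=W RR=S
t=16: phase=(13,15,2,16) vs β=11 → FL=W FR=W RL=S RR=W
t=21: phase=(18,0,7,1) vs β=11 → FL=W FR=S RL=S RR=S
t=24: phase=(1,3,10,4) vs β=11 → FL=S FR=S RL=S RR=S
t=36: phase=(13,15,2,16) vs β=11 → FL=W FR=W RL=S RR=W
t=37: phase=(14,16,3,17) vs β=11 → FL=W FR=W RL=S RR=W

t=6: FL=S FR=S RL=W RR=S
t=9: FL=S FR=S RL=W RR=S
t=16: FL=W FR=W RL=S RR=W
t=21: FL=W FR=S RL=S RR=S
t=24: FL=S FR=S RL=S RR=S
t=36: FL=W FR=W RL=S RR=W
t=37: FL=W FR=W RL=S RR=W


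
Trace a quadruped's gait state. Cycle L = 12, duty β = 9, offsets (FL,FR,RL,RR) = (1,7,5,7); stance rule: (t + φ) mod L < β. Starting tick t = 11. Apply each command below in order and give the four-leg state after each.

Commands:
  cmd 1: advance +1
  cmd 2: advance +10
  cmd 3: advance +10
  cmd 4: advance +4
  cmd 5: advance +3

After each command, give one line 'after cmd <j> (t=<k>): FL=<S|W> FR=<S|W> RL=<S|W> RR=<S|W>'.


after cmd 1 (t=12): FL=S FR=S RL=S RR=S
after cmd 2 (t=22): FL=W FR=S RL=S RR=S
after cmd 3 (t=32): FL=W FR=S RL=S RR=S
after cmd 4 (t=36): FL=S FR=S RL=S RR=S
after cmd 5 (t=39): FL=S FR=W RL=S RR=W

start t=11: FL=S FR=S RL=S RR=S
cmd 1: advance +1 → t=12, phase=(1,7,5,7) → FL=S FR=S RL=S RR=S
cmd 2: advance +10 → t=22, phase=(11,5,3,5) → FL=W FR=S RL=S RR=S
cmd 3: advance +10 → t=32, phase=(9,3,1,3) → FL=W FR=S RL=S RR=S
cmd 4: advance +4 → t=36, phase=(1,7,5,7) → FL=S FR=S RL=S RR=S
cmd 5: advance +3 → t=39, phase=(4,10,8,10) → FL=S FR=W RL=S RR=W


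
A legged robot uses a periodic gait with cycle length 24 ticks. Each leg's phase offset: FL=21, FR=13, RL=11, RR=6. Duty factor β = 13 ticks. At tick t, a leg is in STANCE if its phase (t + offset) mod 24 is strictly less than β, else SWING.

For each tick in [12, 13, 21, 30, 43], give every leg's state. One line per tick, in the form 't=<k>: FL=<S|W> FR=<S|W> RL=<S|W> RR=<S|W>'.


t=12: FL=S FR=S RL=W RR=W
t=13: FL=S FR=S RL=S RR=W
t=21: FL=W FR=S RL=S RR=S
t=30: FL=S FR=W RL=W RR=S
t=43: FL=W FR=S RL=S RR=S

t=12: phase=(9,1,23,18) vs β=13 → FL=S FR=S RL=W RR=W
t=13: phase=(10,2,0,19) vs β=13 → FL=S FR=S RL=S RR=W
t=21: phase=(18,10,8,3) vs β=13 → FL=W FR=S RL=S RR=S
t=30: phase=(3,19,17,12) vs β=13 → FL=S FR=W RL=W RR=S
t=43: phase=(16,8,6,1) vs β=13 → FL=W FR=S RL=S RR=S


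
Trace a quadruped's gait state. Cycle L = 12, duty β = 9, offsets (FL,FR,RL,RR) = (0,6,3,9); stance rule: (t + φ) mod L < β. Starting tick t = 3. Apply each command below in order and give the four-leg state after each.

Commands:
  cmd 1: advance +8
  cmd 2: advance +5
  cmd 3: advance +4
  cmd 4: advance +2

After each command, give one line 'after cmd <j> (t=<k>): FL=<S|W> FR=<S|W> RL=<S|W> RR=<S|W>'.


start t=3: FL=S FR=W RL=S RR=S
cmd 1: advance +8 → t=11, phase=(11,5,2,8) → FL=W FR=S RL=S RR=S
cmd 2: advance +5 → t=16, phase=(4,10,7,1) → FL=S FR=W RL=S RR=S
cmd 3: advance +4 → t=20, phase=(8,2,11,5) → FL=S FR=S RL=W RR=S
cmd 4: advance +2 → t=22, phase=(10,4,1,7) → FL=W FR=S RL=S RR=S

after cmd 1 (t=11): FL=W FR=S RL=S RR=S
after cmd 2 (t=16): FL=S FR=W RL=S RR=S
after cmd 3 (t=20): FL=S FR=S RL=W RR=S
after cmd 4 (t=22): FL=W FR=S RL=S RR=S


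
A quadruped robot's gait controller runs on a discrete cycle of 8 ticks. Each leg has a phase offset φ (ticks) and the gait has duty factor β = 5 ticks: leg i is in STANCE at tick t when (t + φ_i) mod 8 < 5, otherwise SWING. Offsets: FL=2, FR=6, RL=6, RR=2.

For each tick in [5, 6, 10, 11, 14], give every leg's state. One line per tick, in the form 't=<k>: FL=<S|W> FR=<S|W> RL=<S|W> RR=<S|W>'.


t=5: phase=(7,3,3,7) vs β=5 → FL=W FR=S RL=S RR=W
t=6: phase=(0,4,4,0) vs β=5 → FL=S FR=S RL=S RR=S
t=10: phase=(4,0,0,4) vs β=5 → FL=S FR=S RL=S RR=S
t=11: phase=(5,1,1,5) vs β=5 → FL=W FR=S RL=S RR=W
t=14: phase=(0,4,4,0) vs β=5 → FL=S FR=S RL=S RR=S

t=5: FL=W FR=S RL=S RR=W
t=6: FL=S FR=S RL=S RR=S
t=10: FL=S FR=S RL=S RR=S
t=11: FL=W FR=S RL=S RR=W
t=14: FL=S FR=S RL=S RR=S


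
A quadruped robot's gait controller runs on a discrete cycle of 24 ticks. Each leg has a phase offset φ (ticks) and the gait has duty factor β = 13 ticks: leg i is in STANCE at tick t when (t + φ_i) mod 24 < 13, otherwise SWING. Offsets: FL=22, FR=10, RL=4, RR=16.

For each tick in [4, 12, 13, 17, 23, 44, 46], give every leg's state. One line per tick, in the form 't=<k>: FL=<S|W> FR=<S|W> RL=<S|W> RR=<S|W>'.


t=4: FL=S FR=W RL=S RR=W
t=12: FL=S FR=W RL=W RR=S
t=13: FL=S FR=W RL=W RR=S
t=17: FL=W FR=S RL=W RR=S
t=23: FL=W FR=S RL=S RR=W
t=44: FL=W FR=S RL=S RR=S
t=46: FL=W FR=S RL=S RR=W

t=4: phase=(2,14,8,20) vs β=13 → FL=S FR=W RL=S RR=W
t=12: phase=(10,22,16,4) vs β=13 → FL=S FR=W RL=W RR=S
t=13: phase=(11,23,17,5) vs β=13 → FL=S FR=W RL=W RR=S
t=17: phase=(15,3,21,9) vs β=13 → FL=W FR=S RL=W RR=S
t=23: phase=(21,9,3,15) vs β=13 → FL=W FR=S RL=S RR=W
t=44: phase=(18,6,0,12) vs β=13 → FL=W FR=S RL=S RR=S
t=46: phase=(20,8,2,14) vs β=13 → FL=W FR=S RL=S RR=W


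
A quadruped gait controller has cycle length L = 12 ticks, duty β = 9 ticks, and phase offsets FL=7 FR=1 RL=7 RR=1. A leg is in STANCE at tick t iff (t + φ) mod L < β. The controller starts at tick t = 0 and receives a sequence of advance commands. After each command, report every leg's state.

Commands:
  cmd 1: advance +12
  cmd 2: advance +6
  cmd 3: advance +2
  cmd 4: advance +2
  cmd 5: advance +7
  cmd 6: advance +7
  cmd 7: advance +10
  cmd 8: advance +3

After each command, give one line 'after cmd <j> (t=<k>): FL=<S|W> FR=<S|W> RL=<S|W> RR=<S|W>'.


after cmd 1 (t=12): FL=S FR=S RL=S RR=S
after cmd 2 (t=18): FL=S FR=S RL=S RR=S
after cmd 3 (t=20): FL=S FR=W RL=S RR=W
after cmd 4 (t=22): FL=S FR=W RL=S RR=W
after cmd 5 (t=29): FL=S FR=S RL=S RR=S
after cmd 6 (t=36): FL=S FR=S RL=S RR=S
after cmd 7 (t=46): FL=S FR=W RL=S RR=W
after cmd 8 (t=49): FL=S FR=S RL=S RR=S

start t=0: FL=S FR=S RL=S RR=S
cmd 1: advance +12 → t=12, phase=(7,1,7,1) → FL=S FR=S RL=S RR=S
cmd 2: advance +6 → t=18, phase=(1,7,1,7) → FL=S FR=S RL=S RR=S
cmd 3: advance +2 → t=20, phase=(3,9,3,9) → FL=S FR=W RL=S RR=W
cmd 4: advance +2 → t=22, phase=(5,11,5,11) → FL=S FR=W RL=S RR=W
cmd 5: advance +7 → t=29, phase=(0,6,0,6) → FL=S FR=S RL=S RR=S
cmd 6: advance +7 → t=36, phase=(7,1,7,1) → FL=S FR=S RL=S RR=S
cmd 7: advance +10 → t=46, phase=(5,11,5,11) → FL=S FR=W RL=S RR=W
cmd 8: advance +3 → t=49, phase=(8,2,8,2) → FL=S FR=S RL=S RR=S


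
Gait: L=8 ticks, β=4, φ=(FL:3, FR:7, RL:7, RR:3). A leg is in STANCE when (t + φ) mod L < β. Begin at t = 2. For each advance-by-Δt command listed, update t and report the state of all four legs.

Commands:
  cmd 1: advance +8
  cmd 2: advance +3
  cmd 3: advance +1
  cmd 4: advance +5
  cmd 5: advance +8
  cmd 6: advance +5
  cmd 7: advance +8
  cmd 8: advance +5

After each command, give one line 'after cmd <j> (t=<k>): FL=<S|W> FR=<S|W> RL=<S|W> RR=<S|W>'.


after cmd 1 (t=10): FL=W FR=S RL=S RR=W
after cmd 2 (t=13): FL=S FR=W RL=W RR=S
after cmd 3 (t=14): FL=S FR=W RL=W RR=S
after cmd 4 (t=19): FL=W FR=S RL=S RR=W
after cmd 5 (t=27): FL=W FR=S RL=S RR=W
after cmd 6 (t=32): FL=S FR=W RL=W RR=S
after cmd 7 (t=40): FL=S FR=W RL=W RR=S
after cmd 8 (t=45): FL=S FR=W RL=W RR=S

start t=2: FL=W FR=S RL=S RR=W
cmd 1: advance +8 → t=10, phase=(5,1,1,5) → FL=W FR=S RL=S RR=W
cmd 2: advance +3 → t=13, phase=(0,4,4,0) → FL=S FR=W RL=W RR=S
cmd 3: advance +1 → t=14, phase=(1,5,5,1) → FL=S FR=W RL=W RR=S
cmd 4: advance +5 → t=19, phase=(6,2,2,6) → FL=W FR=S RL=S RR=W
cmd 5: advance +8 → t=27, phase=(6,2,2,6) → FL=W FR=S RL=S RR=W
cmd 6: advance +5 → t=32, phase=(3,7,7,3) → FL=S FR=W RL=W RR=S
cmd 7: advance +8 → t=40, phase=(3,7,7,3) → FL=S FR=W RL=W RR=S
cmd 8: advance +5 → t=45, phase=(0,4,4,0) → FL=S FR=W RL=W RR=S


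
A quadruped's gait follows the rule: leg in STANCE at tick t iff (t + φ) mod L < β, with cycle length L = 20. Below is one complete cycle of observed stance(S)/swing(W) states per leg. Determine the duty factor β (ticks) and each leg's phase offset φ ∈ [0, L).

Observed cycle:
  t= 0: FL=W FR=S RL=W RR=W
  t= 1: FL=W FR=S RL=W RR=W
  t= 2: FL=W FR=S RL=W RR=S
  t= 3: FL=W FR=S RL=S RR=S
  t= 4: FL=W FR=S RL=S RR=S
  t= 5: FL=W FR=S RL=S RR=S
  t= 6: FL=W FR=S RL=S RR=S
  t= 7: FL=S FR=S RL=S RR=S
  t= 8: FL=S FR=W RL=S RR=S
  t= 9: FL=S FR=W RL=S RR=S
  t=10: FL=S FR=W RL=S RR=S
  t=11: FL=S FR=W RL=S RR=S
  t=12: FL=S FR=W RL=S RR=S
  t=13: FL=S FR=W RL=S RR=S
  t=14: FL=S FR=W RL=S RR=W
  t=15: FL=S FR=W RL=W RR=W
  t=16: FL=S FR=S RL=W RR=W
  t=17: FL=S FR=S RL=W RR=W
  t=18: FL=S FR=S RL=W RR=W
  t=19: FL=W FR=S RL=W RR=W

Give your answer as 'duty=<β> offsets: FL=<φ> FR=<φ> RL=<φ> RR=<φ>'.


duty=12 offsets: FL=13 FR=4 RL=17 RR=18

duty β = stance ticks per leg = 12
FL: stance ticks = 12; W→S at t=7 → φ=13
FR: stance ticks = 12; W→S at t=16 → φ=4
RL: stance ticks = 12; W→S at t=3 → φ=17
RR: stance ticks = 12; W→S at t=2 → φ=18


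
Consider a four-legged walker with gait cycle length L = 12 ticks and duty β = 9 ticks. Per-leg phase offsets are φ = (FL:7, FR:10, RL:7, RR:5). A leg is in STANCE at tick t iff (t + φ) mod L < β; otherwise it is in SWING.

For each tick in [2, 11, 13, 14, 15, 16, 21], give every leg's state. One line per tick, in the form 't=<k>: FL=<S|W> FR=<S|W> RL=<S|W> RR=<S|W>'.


t=2: FL=W FR=S RL=W RR=S
t=11: FL=S FR=W RL=S RR=S
t=13: FL=S FR=W RL=S RR=S
t=14: FL=W FR=S RL=W RR=S
t=15: FL=W FR=S RL=W RR=S
t=16: FL=W FR=S RL=W RR=W
t=21: FL=S FR=S RL=S RR=S

t=2: phase=(9,0,9,7) vs β=9 → FL=W FR=S RL=W RR=S
t=11: phase=(6,9,6,4) vs β=9 → FL=S FR=W RL=S RR=S
t=13: phase=(8,11,8,6) vs β=9 → FL=S FR=W RL=S RR=S
t=14: phase=(9,0,9,7) vs β=9 → FL=W FR=S RL=W RR=S
t=15: phase=(10,1,10,8) vs β=9 → FL=W FR=S RL=W RR=S
t=16: phase=(11,2,11,9) vs β=9 → FL=W FR=S RL=W RR=W
t=21: phase=(4,7,4,2) vs β=9 → FL=S FR=S RL=S RR=S


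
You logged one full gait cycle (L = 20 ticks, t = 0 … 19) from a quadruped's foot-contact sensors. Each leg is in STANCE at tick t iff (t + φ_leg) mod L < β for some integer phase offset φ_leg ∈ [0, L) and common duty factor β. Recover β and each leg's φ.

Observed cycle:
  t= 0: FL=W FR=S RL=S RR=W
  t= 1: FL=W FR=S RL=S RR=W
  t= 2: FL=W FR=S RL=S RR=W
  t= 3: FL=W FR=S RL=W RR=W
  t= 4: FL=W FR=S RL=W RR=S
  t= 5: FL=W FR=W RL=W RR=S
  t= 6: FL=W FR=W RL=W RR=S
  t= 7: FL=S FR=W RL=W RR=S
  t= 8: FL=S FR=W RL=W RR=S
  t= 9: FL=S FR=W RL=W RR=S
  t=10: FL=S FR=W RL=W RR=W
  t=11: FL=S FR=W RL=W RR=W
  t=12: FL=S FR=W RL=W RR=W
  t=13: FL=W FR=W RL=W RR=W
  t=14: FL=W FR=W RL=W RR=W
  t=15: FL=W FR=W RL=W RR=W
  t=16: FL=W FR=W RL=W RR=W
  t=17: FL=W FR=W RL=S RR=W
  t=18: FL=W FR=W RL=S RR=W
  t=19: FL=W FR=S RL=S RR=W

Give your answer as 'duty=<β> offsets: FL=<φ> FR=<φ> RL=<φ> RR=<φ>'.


duty=6 offsets: FL=13 FR=1 RL=3 RR=16

duty β = stance ticks per leg = 6
FL: stance ticks = 6; W→S at t=7 → φ=13
FR: stance ticks = 6; W→S at t=19 → φ=1
RL: stance ticks = 6; W→S at t=17 → φ=3
RR: stance ticks = 6; W→S at t=4 → φ=16


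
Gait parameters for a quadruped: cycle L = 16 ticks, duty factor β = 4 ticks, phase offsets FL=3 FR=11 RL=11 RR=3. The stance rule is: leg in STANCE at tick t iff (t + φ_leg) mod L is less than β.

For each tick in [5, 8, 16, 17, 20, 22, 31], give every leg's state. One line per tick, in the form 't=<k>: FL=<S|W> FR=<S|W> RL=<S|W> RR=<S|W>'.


t=5: phase=(8,0,0,8) vs β=4 → FL=W FR=S RL=S RR=W
t=8: phase=(11,3,3,11) vs β=4 → FL=W FR=S RL=S RR=W
t=16: phase=(3,11,11,3) vs β=4 → FL=S FR=W RL=W RR=S
t=17: phase=(4,12,12,4) vs β=4 → FL=W FR=W RL=W RR=W
t=20: phase=(7,15,15,7) vs β=4 → FL=W FR=W RL=W RR=W
t=22: phase=(9,1,1,9) vs β=4 → FL=W FR=S RL=S RR=W
t=31: phase=(2,10,10,2) vs β=4 → FL=S FR=W RL=W RR=S

t=5: FL=W FR=S RL=S RR=W
t=8: FL=W FR=S RL=S RR=W
t=16: FL=S FR=W RL=W RR=S
t=17: FL=W FR=W RL=W RR=W
t=20: FL=W FR=W RL=W RR=W
t=22: FL=W FR=S RL=S RR=W
t=31: FL=S FR=W RL=W RR=S


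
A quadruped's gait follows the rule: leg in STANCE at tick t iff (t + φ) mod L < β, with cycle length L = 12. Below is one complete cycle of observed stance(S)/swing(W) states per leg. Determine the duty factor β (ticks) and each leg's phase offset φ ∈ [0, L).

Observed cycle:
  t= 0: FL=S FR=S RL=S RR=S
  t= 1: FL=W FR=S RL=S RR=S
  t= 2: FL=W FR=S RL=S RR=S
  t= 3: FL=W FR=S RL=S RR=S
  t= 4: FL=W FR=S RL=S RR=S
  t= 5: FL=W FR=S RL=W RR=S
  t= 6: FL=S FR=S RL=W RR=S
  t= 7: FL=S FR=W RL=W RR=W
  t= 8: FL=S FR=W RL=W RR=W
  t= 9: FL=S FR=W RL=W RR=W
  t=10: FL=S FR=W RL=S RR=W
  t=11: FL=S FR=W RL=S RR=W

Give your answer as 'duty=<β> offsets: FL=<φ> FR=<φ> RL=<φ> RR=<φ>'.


duty β = stance ticks per leg = 7
FL: stance ticks = 7; W→S at t=6 → φ=6
FR: stance ticks = 7; W→S at t=0 → φ=0
RL: stance ticks = 7; W→S at t=10 → φ=2
RR: stance ticks = 7; W→S at t=0 → φ=0

duty=7 offsets: FL=6 FR=0 RL=2 RR=0


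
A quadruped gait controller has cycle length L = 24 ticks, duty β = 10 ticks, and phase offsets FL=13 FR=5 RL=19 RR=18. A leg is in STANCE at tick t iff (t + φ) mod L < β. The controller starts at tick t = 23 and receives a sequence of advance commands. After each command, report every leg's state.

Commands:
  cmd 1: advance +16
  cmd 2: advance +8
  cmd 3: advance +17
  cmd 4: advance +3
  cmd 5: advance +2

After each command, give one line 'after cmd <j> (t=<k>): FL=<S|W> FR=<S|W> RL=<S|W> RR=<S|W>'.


after cmd 1 (t=39): FL=S FR=W RL=W RR=S
after cmd 2 (t=47): FL=W FR=S RL=W RR=W
after cmd 3 (t=64): FL=S FR=W RL=W RR=W
after cmd 4 (t=67): FL=S FR=S RL=W RR=W
after cmd 5 (t=69): FL=W FR=S RL=W RR=W

start t=23: FL=W FR=S RL=W RR=W
cmd 1: advance +16 → t=39, phase=(4,20,10,9) → FL=S FR=W RL=W RR=S
cmd 2: advance +8 → t=47, phase=(12,4,18,17) → FL=W FR=S RL=W RR=W
cmd 3: advance +17 → t=64, phase=(5,21,11,10) → FL=S FR=W RL=W RR=W
cmd 4: advance +3 → t=67, phase=(8,0,14,13) → FL=S FR=S RL=W RR=W
cmd 5: advance +2 → t=69, phase=(10,2,16,15) → FL=W FR=S RL=W RR=W


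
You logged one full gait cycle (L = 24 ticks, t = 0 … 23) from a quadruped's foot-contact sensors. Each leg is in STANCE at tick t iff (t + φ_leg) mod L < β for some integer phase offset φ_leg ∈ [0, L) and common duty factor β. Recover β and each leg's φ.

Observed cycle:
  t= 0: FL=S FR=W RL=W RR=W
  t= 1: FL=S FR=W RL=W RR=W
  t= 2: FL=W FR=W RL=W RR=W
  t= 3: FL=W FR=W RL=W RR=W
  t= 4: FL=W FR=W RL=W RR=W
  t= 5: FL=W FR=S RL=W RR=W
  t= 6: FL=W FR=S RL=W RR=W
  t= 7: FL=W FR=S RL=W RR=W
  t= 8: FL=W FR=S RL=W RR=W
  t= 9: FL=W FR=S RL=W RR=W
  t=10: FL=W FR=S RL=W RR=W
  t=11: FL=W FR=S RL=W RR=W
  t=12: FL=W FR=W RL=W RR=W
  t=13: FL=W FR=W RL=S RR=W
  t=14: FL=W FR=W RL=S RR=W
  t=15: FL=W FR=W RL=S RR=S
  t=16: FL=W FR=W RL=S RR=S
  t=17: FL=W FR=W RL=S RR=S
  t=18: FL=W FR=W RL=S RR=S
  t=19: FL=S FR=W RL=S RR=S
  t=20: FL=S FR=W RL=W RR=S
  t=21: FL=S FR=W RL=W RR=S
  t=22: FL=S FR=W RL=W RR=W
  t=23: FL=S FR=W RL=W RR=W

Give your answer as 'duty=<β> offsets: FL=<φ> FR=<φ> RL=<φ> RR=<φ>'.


duty β = stance ticks per leg = 7
FL: stance ticks = 7; W→S at t=19 → φ=5
FR: stance ticks = 7; W→S at t=5 → φ=19
RL: stance ticks = 7; W→S at t=13 → φ=11
RR: stance ticks = 7; W→S at t=15 → φ=9

duty=7 offsets: FL=5 FR=19 RL=11 RR=9


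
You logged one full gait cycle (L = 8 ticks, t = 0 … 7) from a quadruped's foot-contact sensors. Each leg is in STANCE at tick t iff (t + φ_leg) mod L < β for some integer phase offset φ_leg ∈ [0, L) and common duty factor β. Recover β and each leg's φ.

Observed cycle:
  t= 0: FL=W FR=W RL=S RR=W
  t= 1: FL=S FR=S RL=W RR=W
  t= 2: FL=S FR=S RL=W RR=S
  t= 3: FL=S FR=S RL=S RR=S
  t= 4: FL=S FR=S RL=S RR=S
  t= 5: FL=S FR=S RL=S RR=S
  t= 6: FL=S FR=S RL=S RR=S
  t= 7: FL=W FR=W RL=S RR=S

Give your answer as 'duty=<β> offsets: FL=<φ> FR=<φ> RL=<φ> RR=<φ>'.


duty β = stance ticks per leg = 6
FL: stance ticks = 6; W→S at t=1 → φ=7
FR: stance ticks = 6; W→S at t=1 → φ=7
RL: stance ticks = 6; W→S at t=3 → φ=5
RR: stance ticks = 6; W→S at t=2 → φ=6

duty=6 offsets: FL=7 FR=7 RL=5 RR=6


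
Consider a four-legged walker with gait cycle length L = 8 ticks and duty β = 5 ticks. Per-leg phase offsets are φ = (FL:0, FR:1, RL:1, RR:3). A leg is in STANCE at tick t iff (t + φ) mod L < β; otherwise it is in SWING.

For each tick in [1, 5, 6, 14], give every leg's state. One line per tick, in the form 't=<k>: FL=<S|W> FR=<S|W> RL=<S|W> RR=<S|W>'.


t=1: phase=(1,2,2,4) vs β=5 → FL=S FR=S RL=S RR=S
t=5: phase=(5,6,6,0) vs β=5 → FL=W FR=W RL=W RR=S
t=6: phase=(6,7,7,1) vs β=5 → FL=W FR=W RL=W RR=S
t=14: phase=(6,7,7,1) vs β=5 → FL=W FR=W RL=W RR=S

t=1: FL=S FR=S RL=S RR=S
t=5: FL=W FR=W RL=W RR=S
t=6: FL=W FR=W RL=W RR=S
t=14: FL=W FR=W RL=W RR=S


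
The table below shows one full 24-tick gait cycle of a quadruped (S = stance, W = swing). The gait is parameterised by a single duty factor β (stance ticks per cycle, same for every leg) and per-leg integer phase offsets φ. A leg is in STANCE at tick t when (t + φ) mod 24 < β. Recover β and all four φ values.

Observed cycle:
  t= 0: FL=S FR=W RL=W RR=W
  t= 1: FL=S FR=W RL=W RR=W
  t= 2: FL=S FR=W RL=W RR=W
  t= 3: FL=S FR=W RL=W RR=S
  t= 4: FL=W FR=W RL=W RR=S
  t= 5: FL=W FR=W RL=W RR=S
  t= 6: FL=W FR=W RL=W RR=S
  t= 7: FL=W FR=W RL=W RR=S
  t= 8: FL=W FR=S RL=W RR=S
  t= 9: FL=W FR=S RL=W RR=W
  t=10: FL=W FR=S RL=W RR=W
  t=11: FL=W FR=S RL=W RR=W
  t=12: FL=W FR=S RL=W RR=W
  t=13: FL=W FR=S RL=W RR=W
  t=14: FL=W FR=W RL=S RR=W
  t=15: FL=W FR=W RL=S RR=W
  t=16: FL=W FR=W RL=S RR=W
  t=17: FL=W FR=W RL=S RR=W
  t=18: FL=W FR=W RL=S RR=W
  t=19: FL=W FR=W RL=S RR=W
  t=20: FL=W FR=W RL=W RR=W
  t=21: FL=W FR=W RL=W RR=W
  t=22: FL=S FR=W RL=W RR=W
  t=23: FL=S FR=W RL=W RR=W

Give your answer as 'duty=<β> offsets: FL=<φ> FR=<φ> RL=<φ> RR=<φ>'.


duty β = stance ticks per leg = 6
FL: stance ticks = 6; W→S at t=22 → φ=2
FR: stance ticks = 6; W→S at t=8 → φ=16
RL: stance ticks = 6; W→S at t=14 → φ=10
RR: stance ticks = 6; W→S at t=3 → φ=21

duty=6 offsets: FL=2 FR=16 RL=10 RR=21


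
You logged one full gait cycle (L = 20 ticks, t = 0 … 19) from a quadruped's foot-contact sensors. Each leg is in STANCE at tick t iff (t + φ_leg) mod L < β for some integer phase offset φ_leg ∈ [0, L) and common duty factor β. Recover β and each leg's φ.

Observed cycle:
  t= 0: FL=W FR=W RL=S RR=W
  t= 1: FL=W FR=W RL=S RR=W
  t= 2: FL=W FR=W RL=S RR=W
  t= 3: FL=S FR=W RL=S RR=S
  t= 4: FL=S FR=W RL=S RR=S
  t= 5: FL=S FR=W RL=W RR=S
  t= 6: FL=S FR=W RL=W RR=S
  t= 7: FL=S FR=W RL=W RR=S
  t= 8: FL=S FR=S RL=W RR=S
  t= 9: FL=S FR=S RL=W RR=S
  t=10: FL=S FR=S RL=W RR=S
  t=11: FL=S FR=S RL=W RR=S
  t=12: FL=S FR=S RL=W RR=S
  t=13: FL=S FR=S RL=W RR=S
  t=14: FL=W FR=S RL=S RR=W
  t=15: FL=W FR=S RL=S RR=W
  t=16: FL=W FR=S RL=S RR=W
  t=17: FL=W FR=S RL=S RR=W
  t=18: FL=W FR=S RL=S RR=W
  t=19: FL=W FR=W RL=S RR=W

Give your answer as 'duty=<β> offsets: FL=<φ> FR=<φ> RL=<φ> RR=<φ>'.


duty β = stance ticks per leg = 11
FL: stance ticks = 11; W→S at t=3 → φ=17
FR: stance ticks = 11; W→S at t=8 → φ=12
RL: stance ticks = 11; W→S at t=14 → φ=6
RR: stance ticks = 11; W→S at t=3 → φ=17

duty=11 offsets: FL=17 FR=12 RL=6 RR=17


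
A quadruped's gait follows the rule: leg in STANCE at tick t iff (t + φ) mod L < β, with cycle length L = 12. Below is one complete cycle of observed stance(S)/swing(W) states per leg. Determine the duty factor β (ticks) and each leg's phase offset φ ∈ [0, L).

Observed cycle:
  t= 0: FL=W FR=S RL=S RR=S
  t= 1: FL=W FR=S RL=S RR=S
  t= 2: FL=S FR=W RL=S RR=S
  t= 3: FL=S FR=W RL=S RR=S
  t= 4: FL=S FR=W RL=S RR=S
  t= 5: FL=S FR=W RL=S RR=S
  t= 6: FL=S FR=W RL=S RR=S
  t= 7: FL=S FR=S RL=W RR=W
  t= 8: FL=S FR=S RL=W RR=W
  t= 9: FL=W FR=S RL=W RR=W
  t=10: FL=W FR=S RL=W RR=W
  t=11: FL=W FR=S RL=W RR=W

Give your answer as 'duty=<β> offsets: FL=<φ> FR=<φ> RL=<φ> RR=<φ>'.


duty β = stance ticks per leg = 7
FL: stance ticks = 7; W→S at t=2 → φ=10
FR: stance ticks = 7; W→S at t=7 → φ=5
RL: stance ticks = 7; W→S at t=0 → φ=0
RR: stance ticks = 7; W→S at t=0 → φ=0

duty=7 offsets: FL=10 FR=5 RL=0 RR=0


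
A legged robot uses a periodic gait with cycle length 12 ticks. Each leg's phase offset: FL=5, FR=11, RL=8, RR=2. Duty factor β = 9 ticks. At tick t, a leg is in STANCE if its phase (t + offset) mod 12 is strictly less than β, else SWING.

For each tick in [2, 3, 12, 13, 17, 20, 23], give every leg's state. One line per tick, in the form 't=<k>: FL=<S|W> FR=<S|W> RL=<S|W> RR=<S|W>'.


t=2: phase=(7,1,10,4) vs β=9 → FL=S FR=S RL=W RR=S
t=3: phase=(8,2,11,5) vs β=9 → FL=S FR=S RL=W RR=S
t=12: phase=(5,11,8,2) vs β=9 → FL=S FR=W RL=S RR=S
t=13: phase=(6,0,9,3) vs β=9 → FL=S FR=S RL=W RR=S
t=17: phase=(10,4,1,7) vs β=9 → FL=W FR=S RL=S RR=S
t=20: phase=(1,7,4,10) vs β=9 → FL=S FR=S RL=S RR=W
t=23: phase=(4,10,7,1) vs β=9 → FL=S FR=W RL=S RR=S

t=2: FL=S FR=S RL=W RR=S
t=3: FL=S FR=S RL=W RR=S
t=12: FL=S FR=W RL=S RR=S
t=13: FL=S FR=S RL=W RR=S
t=17: FL=W FR=S RL=S RR=S
t=20: FL=S FR=S RL=S RR=W
t=23: FL=S FR=W RL=S RR=S


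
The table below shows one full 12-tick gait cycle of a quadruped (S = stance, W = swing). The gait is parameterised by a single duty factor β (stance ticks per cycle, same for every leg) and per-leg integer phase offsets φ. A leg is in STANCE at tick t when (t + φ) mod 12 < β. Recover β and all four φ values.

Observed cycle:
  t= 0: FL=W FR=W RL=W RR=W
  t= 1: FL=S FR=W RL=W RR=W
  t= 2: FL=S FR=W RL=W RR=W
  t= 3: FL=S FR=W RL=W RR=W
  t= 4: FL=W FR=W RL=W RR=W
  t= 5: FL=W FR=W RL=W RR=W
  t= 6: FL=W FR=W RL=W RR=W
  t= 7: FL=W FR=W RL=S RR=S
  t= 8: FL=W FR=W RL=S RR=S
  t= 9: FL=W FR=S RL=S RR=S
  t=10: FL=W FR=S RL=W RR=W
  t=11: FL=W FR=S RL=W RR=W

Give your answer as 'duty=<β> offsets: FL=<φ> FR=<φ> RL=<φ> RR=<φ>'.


duty=3 offsets: FL=11 FR=3 RL=5 RR=5

duty β = stance ticks per leg = 3
FL: stance ticks = 3; W→S at t=1 → φ=11
FR: stance ticks = 3; W→S at t=9 → φ=3
RL: stance ticks = 3; W→S at t=7 → φ=5
RR: stance ticks = 3; W→S at t=7 → φ=5


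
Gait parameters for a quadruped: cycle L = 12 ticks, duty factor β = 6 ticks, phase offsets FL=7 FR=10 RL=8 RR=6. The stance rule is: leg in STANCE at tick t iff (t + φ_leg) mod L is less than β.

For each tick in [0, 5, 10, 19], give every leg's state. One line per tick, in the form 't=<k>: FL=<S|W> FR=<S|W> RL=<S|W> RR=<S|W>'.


t=0: phase=(7,10,8,6) vs β=6 → FL=W FR=W RL=W RR=W
t=5: phase=(0,3,1,11) vs β=6 → FL=S FR=S RL=S RR=W
t=10: phase=(5,8,6,4) vs β=6 → FL=S FR=W RL=W RR=S
t=19: phase=(2,5,3,1) vs β=6 → FL=S FR=S RL=S RR=S

t=0: FL=W FR=W RL=W RR=W
t=5: FL=S FR=S RL=S RR=W
t=10: FL=S FR=W RL=W RR=S
t=19: FL=S FR=S RL=S RR=S


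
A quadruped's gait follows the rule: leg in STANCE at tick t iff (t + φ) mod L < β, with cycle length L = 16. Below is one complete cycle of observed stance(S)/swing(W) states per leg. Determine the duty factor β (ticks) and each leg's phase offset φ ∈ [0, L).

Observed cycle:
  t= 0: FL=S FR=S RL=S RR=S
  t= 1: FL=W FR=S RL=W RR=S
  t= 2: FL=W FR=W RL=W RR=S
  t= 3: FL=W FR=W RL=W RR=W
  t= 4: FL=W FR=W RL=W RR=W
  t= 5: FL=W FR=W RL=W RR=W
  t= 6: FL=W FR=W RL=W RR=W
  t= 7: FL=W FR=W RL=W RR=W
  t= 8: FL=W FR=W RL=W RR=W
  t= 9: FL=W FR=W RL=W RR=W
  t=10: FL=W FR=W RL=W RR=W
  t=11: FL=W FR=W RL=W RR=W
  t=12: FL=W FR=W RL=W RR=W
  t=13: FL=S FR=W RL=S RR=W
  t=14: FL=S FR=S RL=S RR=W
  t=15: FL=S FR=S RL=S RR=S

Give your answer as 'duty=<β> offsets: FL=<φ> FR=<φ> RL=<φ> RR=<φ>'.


duty=4 offsets: FL=3 FR=2 RL=3 RR=1

duty β = stance ticks per leg = 4
FL: stance ticks = 4; W→S at t=13 → φ=3
FR: stance ticks = 4; W→S at t=14 → φ=2
RL: stance ticks = 4; W→S at t=13 → φ=3
RR: stance ticks = 4; W→S at t=15 → φ=1


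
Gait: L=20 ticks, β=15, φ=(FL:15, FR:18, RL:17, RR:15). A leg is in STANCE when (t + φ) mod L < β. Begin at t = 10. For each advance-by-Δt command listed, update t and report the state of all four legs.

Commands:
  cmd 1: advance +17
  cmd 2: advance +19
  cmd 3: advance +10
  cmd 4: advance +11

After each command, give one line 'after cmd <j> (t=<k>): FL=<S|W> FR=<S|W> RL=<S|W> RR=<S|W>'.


start t=10: FL=S FR=S RL=S RR=S
cmd 1: advance +17 → t=27, phase=(2,5,4,2) → FL=S FR=S RL=S RR=S
cmd 2: advance +19 → t=46, phase=(1,4,3,1) → FL=S FR=S RL=S RR=S
cmd 3: advance +10 → t=56, phase=(11,14,13,11) → FL=S FR=S RL=S RR=S
cmd 4: advance +11 → t=67, phase=(2,5,4,2) → FL=S FR=S RL=S RR=S

after cmd 1 (t=27): FL=S FR=S RL=S RR=S
after cmd 2 (t=46): FL=S FR=S RL=S RR=S
after cmd 3 (t=56): FL=S FR=S RL=S RR=S
after cmd 4 (t=67): FL=S FR=S RL=S RR=S


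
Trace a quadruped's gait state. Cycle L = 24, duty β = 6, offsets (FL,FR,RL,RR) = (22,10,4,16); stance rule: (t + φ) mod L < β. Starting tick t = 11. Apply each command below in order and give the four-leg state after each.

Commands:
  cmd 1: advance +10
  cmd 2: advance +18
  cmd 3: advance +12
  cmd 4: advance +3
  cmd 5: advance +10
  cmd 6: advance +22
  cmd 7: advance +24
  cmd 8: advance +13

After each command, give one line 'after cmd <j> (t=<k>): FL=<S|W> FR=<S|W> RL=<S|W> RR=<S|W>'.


after cmd 1 (t=21): FL=W FR=W RL=S RR=W
after cmd 2 (t=39): FL=W FR=S RL=W RR=W
after cmd 3 (t=51): FL=S FR=W RL=W RR=W
after cmd 4 (t=54): FL=S FR=W RL=W RR=W
after cmd 5 (t=64): FL=W FR=S RL=W RR=W
after cmd 6 (t=86): FL=W FR=S RL=W RR=W
after cmd 7 (t=110): FL=W FR=S RL=W RR=W
after cmd 8 (t=123): FL=S FR=W RL=W RR=W

start t=11: FL=W FR=W RL=W RR=S
cmd 1: advance +10 → t=21, phase=(19,7,1,13) → FL=W FR=W RL=S RR=W
cmd 2: advance +18 → t=39, phase=(13,1,19,7) → FL=W FR=S RL=W RR=W
cmd 3: advance +12 → t=51, phase=(1,13,7,19) → FL=S FR=W RL=W RR=W
cmd 4: advance +3 → t=54, phase=(4,16,10,22) → FL=S FR=W RL=W RR=W
cmd 5: advance +10 → t=64, phase=(14,2,20,8) → FL=W FR=S RL=W RR=W
cmd 6: advance +22 → t=86, phase=(12,0,18,6) → FL=W FR=S RL=W RR=W
cmd 7: advance +24 → t=110, phase=(12,0,18,6) → FL=W FR=S RL=W RR=W
cmd 8: advance +13 → t=123, phase=(1,13,7,19) → FL=S FR=W RL=W RR=W


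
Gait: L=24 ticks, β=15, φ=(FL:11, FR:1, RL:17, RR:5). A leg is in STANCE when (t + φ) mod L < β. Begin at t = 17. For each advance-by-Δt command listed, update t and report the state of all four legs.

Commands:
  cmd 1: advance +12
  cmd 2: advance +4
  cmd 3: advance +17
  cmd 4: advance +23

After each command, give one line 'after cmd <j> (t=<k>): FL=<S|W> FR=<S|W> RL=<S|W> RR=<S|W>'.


start t=17: FL=S FR=W RL=S RR=W
cmd 1: advance +12 → t=29, phase=(16,6,22,10) → FL=W FR=S RL=W RR=S
cmd 2: advance +4 → t=33, phase=(20,10,2,14) → FL=W FR=S RL=S RR=S
cmd 3: advance +17 → t=50, phase=(13,3,19,7) → FL=S FR=S RL=W RR=S
cmd 4: advance +23 → t=73, phase=(12,2,18,6) → FL=S FR=S RL=W RR=S

after cmd 1 (t=29): FL=W FR=S RL=W RR=S
after cmd 2 (t=33): FL=W FR=S RL=S RR=S
after cmd 3 (t=50): FL=S FR=S RL=W RR=S
after cmd 4 (t=73): FL=S FR=S RL=W RR=S


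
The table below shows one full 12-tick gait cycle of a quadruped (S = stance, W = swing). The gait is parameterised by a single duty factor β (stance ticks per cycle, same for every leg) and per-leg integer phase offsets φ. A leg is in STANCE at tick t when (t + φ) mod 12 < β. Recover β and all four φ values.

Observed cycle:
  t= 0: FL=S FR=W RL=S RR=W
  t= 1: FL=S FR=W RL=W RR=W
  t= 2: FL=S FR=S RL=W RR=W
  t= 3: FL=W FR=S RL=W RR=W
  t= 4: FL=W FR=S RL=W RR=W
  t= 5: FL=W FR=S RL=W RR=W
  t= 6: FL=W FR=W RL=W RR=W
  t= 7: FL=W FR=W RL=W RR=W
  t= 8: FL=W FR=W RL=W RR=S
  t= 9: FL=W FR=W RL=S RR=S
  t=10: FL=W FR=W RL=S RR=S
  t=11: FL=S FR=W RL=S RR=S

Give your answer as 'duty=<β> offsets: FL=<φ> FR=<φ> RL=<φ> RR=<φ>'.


duty=4 offsets: FL=1 FR=10 RL=3 RR=4

duty β = stance ticks per leg = 4
FL: stance ticks = 4; W→S at t=11 → φ=1
FR: stance ticks = 4; W→S at t=2 → φ=10
RL: stance ticks = 4; W→S at t=9 → φ=3
RR: stance ticks = 4; W→S at t=8 → φ=4


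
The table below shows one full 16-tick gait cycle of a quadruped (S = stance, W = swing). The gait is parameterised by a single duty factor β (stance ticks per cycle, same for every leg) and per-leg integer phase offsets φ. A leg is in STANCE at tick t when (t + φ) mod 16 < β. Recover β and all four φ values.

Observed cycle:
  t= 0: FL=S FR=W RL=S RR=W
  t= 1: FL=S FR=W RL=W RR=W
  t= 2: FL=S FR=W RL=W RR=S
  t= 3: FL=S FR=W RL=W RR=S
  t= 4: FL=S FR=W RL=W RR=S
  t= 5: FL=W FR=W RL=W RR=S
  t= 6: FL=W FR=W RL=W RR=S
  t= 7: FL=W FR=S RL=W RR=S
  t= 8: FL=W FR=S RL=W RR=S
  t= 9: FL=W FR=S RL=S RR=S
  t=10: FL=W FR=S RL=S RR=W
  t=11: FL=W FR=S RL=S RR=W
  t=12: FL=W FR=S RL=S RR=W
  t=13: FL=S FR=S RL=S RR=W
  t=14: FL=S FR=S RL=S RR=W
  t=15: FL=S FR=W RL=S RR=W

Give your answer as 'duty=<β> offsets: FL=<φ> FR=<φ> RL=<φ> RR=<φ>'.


duty β = stance ticks per leg = 8
FL: stance ticks = 8; W→S at t=13 → φ=3
FR: stance ticks = 8; W→S at t=7 → φ=9
RL: stance ticks = 8; W→S at t=9 → φ=7
RR: stance ticks = 8; W→S at t=2 → φ=14

duty=8 offsets: FL=3 FR=9 RL=7 RR=14


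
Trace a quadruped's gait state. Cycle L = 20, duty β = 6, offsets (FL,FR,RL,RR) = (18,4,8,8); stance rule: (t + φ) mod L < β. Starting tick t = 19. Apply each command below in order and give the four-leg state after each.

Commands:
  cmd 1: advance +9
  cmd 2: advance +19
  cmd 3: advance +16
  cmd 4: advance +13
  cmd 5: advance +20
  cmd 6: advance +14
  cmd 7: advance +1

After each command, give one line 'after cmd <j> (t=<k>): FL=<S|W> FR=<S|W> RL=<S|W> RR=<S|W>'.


after cmd 1 (t=28): FL=W FR=W RL=W RR=W
after cmd 2 (t=47): FL=S FR=W RL=W RR=W
after cmd 3 (t=63): FL=S FR=W RL=W RR=W
after cmd 4 (t=76): FL=W FR=S RL=S RR=S
after cmd 5 (t=96): FL=W FR=S RL=S RR=S
after cmd 6 (t=110): FL=W FR=W RL=W RR=W
after cmd 7 (t=111): FL=W FR=W RL=W RR=W

start t=19: FL=W FR=S RL=W RR=W
cmd 1: advance +9 → t=28, phase=(6,12,16,16) → FL=W FR=W RL=W RR=W
cmd 2: advance +19 → t=47, phase=(5,11,15,15) → FL=S FR=W RL=W RR=W
cmd 3: advance +16 → t=63, phase=(1,7,11,11) → FL=S FR=W RL=W RR=W
cmd 4: advance +13 → t=76, phase=(14,0,4,4) → FL=W FR=S RL=S RR=S
cmd 5: advance +20 → t=96, phase=(14,0,4,4) → FL=W FR=S RL=S RR=S
cmd 6: advance +14 → t=110, phase=(8,14,18,18) → FL=W FR=W RL=W RR=W
cmd 7: advance +1 → t=111, phase=(9,15,19,19) → FL=W FR=W RL=W RR=W


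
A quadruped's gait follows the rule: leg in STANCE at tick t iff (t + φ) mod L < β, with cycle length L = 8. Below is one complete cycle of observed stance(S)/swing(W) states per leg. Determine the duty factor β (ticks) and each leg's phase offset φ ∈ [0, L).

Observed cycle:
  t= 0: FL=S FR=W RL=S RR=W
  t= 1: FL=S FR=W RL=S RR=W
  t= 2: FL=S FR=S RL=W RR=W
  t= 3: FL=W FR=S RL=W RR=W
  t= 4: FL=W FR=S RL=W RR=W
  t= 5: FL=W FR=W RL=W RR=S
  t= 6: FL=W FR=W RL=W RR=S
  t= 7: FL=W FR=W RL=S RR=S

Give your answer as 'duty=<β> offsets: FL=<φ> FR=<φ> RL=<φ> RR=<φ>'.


duty=3 offsets: FL=0 FR=6 RL=1 RR=3

duty β = stance ticks per leg = 3
FL: stance ticks = 3; W→S at t=0 → φ=0
FR: stance ticks = 3; W→S at t=2 → φ=6
RL: stance ticks = 3; W→S at t=7 → φ=1
RR: stance ticks = 3; W→S at t=5 → φ=3


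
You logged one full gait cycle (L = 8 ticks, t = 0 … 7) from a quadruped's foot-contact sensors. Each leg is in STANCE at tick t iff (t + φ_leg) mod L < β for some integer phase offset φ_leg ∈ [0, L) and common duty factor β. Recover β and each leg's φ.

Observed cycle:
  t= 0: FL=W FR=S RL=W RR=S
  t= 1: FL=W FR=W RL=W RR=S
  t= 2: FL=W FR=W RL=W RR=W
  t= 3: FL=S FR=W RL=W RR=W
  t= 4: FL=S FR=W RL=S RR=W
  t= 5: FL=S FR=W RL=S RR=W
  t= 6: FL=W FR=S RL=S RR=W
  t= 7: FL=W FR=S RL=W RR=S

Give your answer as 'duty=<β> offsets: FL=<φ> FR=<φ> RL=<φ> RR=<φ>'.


duty β = stance ticks per leg = 3
FL: stance ticks = 3; W→S at t=3 → φ=5
FR: stance ticks = 3; W→S at t=6 → φ=2
RL: stance ticks = 3; W→S at t=4 → φ=4
RR: stance ticks = 3; W→S at t=7 → φ=1

duty=3 offsets: FL=5 FR=2 RL=4 RR=1


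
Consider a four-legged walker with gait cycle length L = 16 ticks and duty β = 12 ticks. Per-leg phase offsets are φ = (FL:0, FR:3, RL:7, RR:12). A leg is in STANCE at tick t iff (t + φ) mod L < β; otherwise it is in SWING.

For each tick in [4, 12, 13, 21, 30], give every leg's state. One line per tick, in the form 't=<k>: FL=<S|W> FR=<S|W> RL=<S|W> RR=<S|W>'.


t=4: FL=S FR=S RL=S RR=S
t=12: FL=W FR=W RL=S RR=S
t=13: FL=W FR=S RL=S RR=S
t=21: FL=S FR=S RL=W RR=S
t=30: FL=W FR=S RL=S RR=S

t=4: phase=(4,7,11,0) vs β=12 → FL=S FR=S RL=S RR=S
t=12: phase=(12,15,3,8) vs β=12 → FL=W FR=W RL=S RR=S
t=13: phase=(13,0,4,9) vs β=12 → FL=W FR=S RL=S RR=S
t=21: phase=(5,8,12,1) vs β=12 → FL=S FR=S RL=W RR=S
t=30: phase=(14,1,5,10) vs β=12 → FL=W FR=S RL=S RR=S


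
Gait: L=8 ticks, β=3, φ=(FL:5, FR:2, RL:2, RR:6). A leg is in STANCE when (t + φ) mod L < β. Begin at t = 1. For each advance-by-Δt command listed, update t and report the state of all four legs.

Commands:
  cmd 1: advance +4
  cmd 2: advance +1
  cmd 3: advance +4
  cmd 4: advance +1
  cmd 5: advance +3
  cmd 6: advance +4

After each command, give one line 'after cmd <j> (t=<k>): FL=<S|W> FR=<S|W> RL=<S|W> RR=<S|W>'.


start t=1: FL=W FR=W RL=W RR=W
cmd 1: advance +4 → t=5, phase=(2,7,7,3) → FL=S FR=W RL=W RR=W
cmd 2: advance +1 → t=6, phase=(3,0,0,4) → FL=W FR=S RL=S RR=W
cmd 3: advance +4 → t=10, phase=(7,4,4,0) → FL=W FR=W RL=W RR=S
cmd 4: advance +1 → t=11, phase=(0,5,5,1) → FL=S FR=W RL=W RR=S
cmd 5: advance +3 → t=14, phase=(3,0,0,4) → FL=W FR=S RL=S RR=W
cmd 6: advance +4 → t=18, phase=(7,4,4,0) → FL=W FR=W RL=W RR=S

after cmd 1 (t=5): FL=S FR=W RL=W RR=W
after cmd 2 (t=6): FL=W FR=S RL=S RR=W
after cmd 3 (t=10): FL=W FR=W RL=W RR=S
after cmd 4 (t=11): FL=S FR=W RL=W RR=S
after cmd 5 (t=14): FL=W FR=S RL=S RR=W
after cmd 6 (t=18): FL=W FR=W RL=W RR=S


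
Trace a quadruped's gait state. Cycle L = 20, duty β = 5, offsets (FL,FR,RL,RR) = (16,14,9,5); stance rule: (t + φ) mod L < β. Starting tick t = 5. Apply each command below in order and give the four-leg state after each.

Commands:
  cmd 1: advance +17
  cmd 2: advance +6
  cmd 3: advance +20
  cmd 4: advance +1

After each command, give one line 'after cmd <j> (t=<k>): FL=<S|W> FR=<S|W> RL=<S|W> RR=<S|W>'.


after cmd 1 (t=22): FL=W FR=W RL=W RR=W
after cmd 2 (t=28): FL=S FR=S RL=W RR=W
after cmd 3 (t=48): FL=S FR=S RL=W RR=W
after cmd 4 (t=49): FL=W FR=S RL=W RR=W

start t=5: FL=S FR=W RL=W RR=W
cmd 1: advance +17 → t=22, phase=(18,16,11,7) → FL=W FR=W RL=W RR=W
cmd 2: advance +6 → t=28, phase=(4,2,17,13) → FL=S FR=S RL=W RR=W
cmd 3: advance +20 → t=48, phase=(4,2,17,13) → FL=S FR=S RL=W RR=W
cmd 4: advance +1 → t=49, phase=(5,3,18,14) → FL=W FR=S RL=W RR=W


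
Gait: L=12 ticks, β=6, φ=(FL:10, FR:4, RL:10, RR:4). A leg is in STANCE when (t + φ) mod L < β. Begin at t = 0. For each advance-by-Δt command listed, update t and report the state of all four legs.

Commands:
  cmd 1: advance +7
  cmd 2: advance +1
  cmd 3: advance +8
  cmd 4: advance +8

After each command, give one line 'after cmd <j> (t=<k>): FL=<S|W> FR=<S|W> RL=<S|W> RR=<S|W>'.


after cmd 1 (t=7): FL=S FR=W RL=S RR=W
after cmd 2 (t=8): FL=W FR=S RL=W RR=S
after cmd 3 (t=16): FL=S FR=W RL=S RR=W
after cmd 4 (t=24): FL=W FR=S RL=W RR=S

start t=0: FL=W FR=S RL=W RR=S
cmd 1: advance +7 → t=7, phase=(5,11,5,11) → FL=S FR=W RL=S RR=W
cmd 2: advance +1 → t=8, phase=(6,0,6,0) → FL=W FR=S RL=W RR=S
cmd 3: advance +8 → t=16, phase=(2,8,2,8) → FL=S FR=W RL=S RR=W
cmd 4: advance +8 → t=24, phase=(10,4,10,4) → FL=W FR=S RL=W RR=S


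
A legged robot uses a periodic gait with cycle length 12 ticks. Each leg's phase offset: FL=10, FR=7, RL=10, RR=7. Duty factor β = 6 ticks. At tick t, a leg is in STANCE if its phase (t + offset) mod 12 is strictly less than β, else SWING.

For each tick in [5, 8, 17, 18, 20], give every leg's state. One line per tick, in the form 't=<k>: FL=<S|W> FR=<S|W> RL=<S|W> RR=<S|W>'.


t=5: phase=(3,0,3,0) vs β=6 → FL=S FR=S RL=S RR=S
t=8: phase=(6,3,6,3) vs β=6 → FL=W FR=S RL=W RR=S
t=17: phase=(3,0,3,0) vs β=6 → FL=S FR=S RL=S RR=S
t=18: phase=(4,1,4,1) vs β=6 → FL=S FR=S RL=S RR=S
t=20: phase=(6,3,6,3) vs β=6 → FL=W FR=S RL=W RR=S

t=5: FL=S FR=S RL=S RR=S
t=8: FL=W FR=S RL=W RR=S
t=17: FL=S FR=S RL=S RR=S
t=18: FL=S FR=S RL=S RR=S
t=20: FL=W FR=S RL=W RR=S


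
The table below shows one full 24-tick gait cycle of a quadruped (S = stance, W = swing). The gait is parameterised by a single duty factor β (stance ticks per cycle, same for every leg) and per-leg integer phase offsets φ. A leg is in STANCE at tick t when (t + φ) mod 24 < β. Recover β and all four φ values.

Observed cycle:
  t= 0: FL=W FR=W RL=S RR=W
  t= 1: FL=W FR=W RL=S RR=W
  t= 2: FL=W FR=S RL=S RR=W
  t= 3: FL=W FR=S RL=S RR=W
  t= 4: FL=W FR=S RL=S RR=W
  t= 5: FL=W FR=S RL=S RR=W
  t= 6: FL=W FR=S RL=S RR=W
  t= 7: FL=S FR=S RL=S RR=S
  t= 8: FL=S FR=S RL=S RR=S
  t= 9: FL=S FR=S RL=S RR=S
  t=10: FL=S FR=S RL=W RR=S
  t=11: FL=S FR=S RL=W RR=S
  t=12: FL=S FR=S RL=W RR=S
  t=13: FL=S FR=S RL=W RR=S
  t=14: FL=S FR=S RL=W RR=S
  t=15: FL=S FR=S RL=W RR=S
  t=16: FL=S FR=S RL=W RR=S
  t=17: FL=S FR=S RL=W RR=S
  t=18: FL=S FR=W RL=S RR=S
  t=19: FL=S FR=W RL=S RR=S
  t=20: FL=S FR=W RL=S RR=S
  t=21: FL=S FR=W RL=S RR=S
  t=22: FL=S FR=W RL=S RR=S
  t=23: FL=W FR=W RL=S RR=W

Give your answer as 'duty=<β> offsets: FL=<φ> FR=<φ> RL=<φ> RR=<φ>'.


duty β = stance ticks per leg = 16
FL: stance ticks = 16; W→S at t=7 → φ=17
FR: stance ticks = 16; W→S at t=2 → φ=22
RL: stance ticks = 16; W→S at t=18 → φ=6
RR: stance ticks = 16; W→S at t=7 → φ=17

duty=16 offsets: FL=17 FR=22 RL=6 RR=17


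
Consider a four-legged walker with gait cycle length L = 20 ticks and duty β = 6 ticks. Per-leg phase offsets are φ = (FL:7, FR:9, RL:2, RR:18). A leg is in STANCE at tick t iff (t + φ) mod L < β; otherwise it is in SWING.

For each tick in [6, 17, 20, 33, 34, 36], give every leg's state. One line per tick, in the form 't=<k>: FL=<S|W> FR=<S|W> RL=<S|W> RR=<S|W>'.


t=6: phase=(13,15,8,4) vs β=6 → FL=W FR=W RL=W RR=S
t=17: phase=(4,6,19,15) vs β=6 → FL=S FR=W RL=W RR=W
t=20: phase=(7,9,2,18) vs β=6 → FL=W FR=W RL=S RR=W
t=33: phase=(0,2,15,11) vs β=6 → FL=S FR=S RL=W RR=W
t=34: phase=(1,3,16,12) vs β=6 → FL=S FR=S RL=W RR=W
t=36: phase=(3,5,18,14) vs β=6 → FL=S FR=S RL=W RR=W

t=6: FL=W FR=W RL=W RR=S
t=17: FL=S FR=W RL=W RR=W
t=20: FL=W FR=W RL=S RR=W
t=33: FL=S FR=S RL=W RR=W
t=34: FL=S FR=S RL=W RR=W
t=36: FL=S FR=S RL=W RR=W
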